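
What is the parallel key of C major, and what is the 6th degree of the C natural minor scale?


Let's work it out.
Parallel keys share the same tonic but differ in mode
C major → parallel is C minor
C natural minor scale: C D Eb F G Ab Bb
= C minor; 6th degree = Ab


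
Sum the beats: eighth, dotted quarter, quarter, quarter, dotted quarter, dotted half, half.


Working:
Beat values:
  eighth = 0.5 beats
  dotted quarter = 1.5 beats
  quarter = 1 beat
  quarter = 1 beat
  dotted quarter = 1.5 beats
  dotted half = 3 beats
  half = 2 beats
Sum = 0.5 + 1.5 + 1 + 1 + 1.5 + 3 + 2
= 10.5 beats


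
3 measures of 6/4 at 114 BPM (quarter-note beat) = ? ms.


Quarter-note beat duration = 60000 / 114 ms
Beats per measure (6/4) = 6
One measure = 6 × 60000 / 114 = 360000 / 114 ms
3 measures = 3 × 360000 / 114 = 1080000 / 114
= 9473.7 ms


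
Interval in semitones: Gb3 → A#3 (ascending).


Reasoning:
Absolute semitone position = octave×12 + chromatic position
Gb3: 3×12 + 6 = 42
A#3: 3×12 + 10 = 46
Difference = 46 - 42 = 4
= 4 semitones


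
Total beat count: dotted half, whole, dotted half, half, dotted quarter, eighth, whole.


Beat values:
  dotted half = 3 beats
  whole = 4 beats
  dotted half = 3 beats
  half = 2 beats
  dotted quarter = 1.5 beats
  eighth = 0.5 beats
  whole = 4 beats
Sum = 3 + 4 + 3 + 2 + 1.5 + 0.5 + 4
= 18 beats


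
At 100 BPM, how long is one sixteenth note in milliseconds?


Solution.
One quarter-note beat = 60000 / BPM = 60000 / 100 ms
Sixteenth note = 1/4 × quarter note
Duration = 1/4 × 60000 / 100 = 15000 / 100
= 150.0 ms


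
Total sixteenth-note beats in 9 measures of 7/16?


Reasoning:
Time signature 7/16: the bottom number 16 means the sixteenth note gets one count
The top number 7 means 7 sixteenth-note beats per measure
Total = 7 × 9 measures
= 63 sixteenth-note beats


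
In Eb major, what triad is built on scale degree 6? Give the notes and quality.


Step by step:
Eb major scale: Eb F G Ab Bb C D
Diatonic triad on degree 6 stacks scale notes 6, 1, 3: C Eb G
C→Eb = 3 semitones; C→G = 7 semitones → minor triad
= C Eb G (minor)


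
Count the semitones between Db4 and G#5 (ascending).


Step by step:
Absolute semitone position = octave×12 + chromatic position
Db4: 4×12 + 1 = 49
G#5: 5×12 + 8 = 68
Difference = 68 - 49 = 19
= 19 semitones


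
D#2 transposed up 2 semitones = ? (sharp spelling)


Working:
D#2: chromatic position 3 in octave 2 → absolute = 2×12 + 3 = 27
Transpose up 2: 27 + 2 = 29
29 = 2×12 + 5 → F in octave 2
Result = F2


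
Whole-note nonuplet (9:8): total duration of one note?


Working:
Nonuplet: 9 notes occupy the space of 8 whole notes
Space = 8 × 4 = 32 beats
Each nonuplet note = 32 / 9 = 32/9 beats
= 32/9 beats


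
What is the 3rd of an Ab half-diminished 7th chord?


Solution.
Half-diminished 7th chord = root + minor 3rd + diminished 5th + minor 7th
Seventh chords stack in thirds, so the letter names are A-C-E-G
Root: Ab
Minor 3rd above Ab: Cb
Diminished 5th above Ab: Ebb
Minor 7th above Ab: Gb
The 3rd = Cb


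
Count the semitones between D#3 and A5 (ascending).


Absolute semitone position = octave×12 + chromatic position
D#3: 3×12 + 3 = 39
A5: 5×12 + 9 = 69
Difference = 69 - 39 = 30
= 30 semitones


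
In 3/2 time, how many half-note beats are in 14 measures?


Let's work it out.
Time signature 3/2: the bottom number 2 means the half note gets one count
The top number 3 means 3 half-note beats per measure
Total = 3 × 14 measures
= 42 half-note beats


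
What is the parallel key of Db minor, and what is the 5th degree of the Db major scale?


Solution.
Parallel keys share the same tonic but differ in mode
Db minor → parallel is Db major
Db major scale: Db Eb F Gb Ab Bb C
= Db major; 5th degree = Ab


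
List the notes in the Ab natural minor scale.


Reasoning:
Natural minor scale pattern: W-H-W-W-H-W-W (2-1-2-2-1-2-2 semitones)
Starting from Ab:
  Ab + 2 semitones → Bb
  Bb + 1 semitone → Cb
  Cb + 2 semitones → Db
  Db + 2 semitones → Eb
  Eb + 1 semitone → Fb
  Fb + 2 semitones → Gb
  Gb + 2 semitones → Ab
Scale = Ab Bb Cb Db Eb Fb Gb


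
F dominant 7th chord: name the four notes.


Let's work it out.
Dominant 7th chord = root + major 3rd + perfect 5th + minor 7th
Seventh chords stack in thirds, so the letter names are F-A-C-E
Root: F
Major 3rd above F: A
Perfect 5th above F: C
Minor 7th above F: Eb
Chord = F A C Eb


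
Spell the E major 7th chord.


Step by step:
Major 7th chord = root + major 3rd + perfect 5th + major 7th
Seventh chords stack in thirds, so the letter names are E-G-B-D
Root: E
Major 3rd above E: G#
Perfect 5th above E: B
Major 7th above E: D#
Chord = E G# B D#


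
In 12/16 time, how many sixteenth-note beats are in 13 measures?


Reasoning:
Time signature 12/16: the bottom number 16 means the sixteenth note gets one count
The top number 12 means 12 sixteenth-note beats per measure
Total = 12 × 13 measures
= 156 sixteenth-note beats


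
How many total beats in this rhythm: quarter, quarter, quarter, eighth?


Working:
Beat values:
  quarter = 1 beat
  quarter = 1 beat
  quarter = 1 beat
  eighth = 0.5 beats
Sum = 1 + 1 + 1 + 0.5
= 3.5 beats


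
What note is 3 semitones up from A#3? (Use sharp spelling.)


A#3: chromatic position 10 in octave 3 → absolute = 3×12 + 10 = 46
Transpose up 3: 46 + 3 = 49
49 = 4×12 + 1 → C# in octave 4
Result = C#4


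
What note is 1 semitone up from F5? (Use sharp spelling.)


Solution.
F5: chromatic position 5 in octave 5 → absolute = 5×12 + 5 = 65
Transpose up 1: 65 + 1 = 66
66 = 5×12 + 6 → F# in octave 5
Result = F#5


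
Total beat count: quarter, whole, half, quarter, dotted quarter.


Beat values:
  quarter = 1 beat
  whole = 4 beats
  half = 2 beats
  quarter = 1 beat
  dotted quarter = 1.5 beats
Sum = 1 + 4 + 2 + 1 + 1.5
= 9.5 beats


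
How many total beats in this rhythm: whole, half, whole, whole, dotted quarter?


Beat values:
  whole = 4 beats
  half = 2 beats
  whole = 4 beats
  whole = 4 beats
  dotted quarter = 1.5 beats
Sum = 4 + 2 + 4 + 4 + 1.5
= 15.5 beats


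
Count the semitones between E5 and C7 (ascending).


Absolute semitone position = octave×12 + chromatic position
E5: 5×12 + 4 = 64
C7: 7×12 + 0 = 84
Difference = 84 - 64 = 20
= 20 semitones


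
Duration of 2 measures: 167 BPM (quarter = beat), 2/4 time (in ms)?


Step by step:
Quarter-note beat duration = 60000 / 167 ms
Beats per measure (2/4) = 2
One measure = 2 × 60000 / 167 = 120000 / 167 ms
2 measures = 2 × 120000 / 167 = 240000 / 167
= 1437.1 ms


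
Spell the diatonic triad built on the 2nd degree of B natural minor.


Reasoning:
B natural minor scale: B C# D E F# G A
Diatonic triad on degree 2 stacks scale notes 2, 4, 6: C# E G
C#→E = 3 semitones; C#→G = 6 semitones → diminished triad
= C# E G (diminished)


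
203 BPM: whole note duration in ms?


Solution.
One quarter-note beat = 60000 / BPM = 60000 / 203 ms
Whole note = 4 × quarter note
Duration = 4 × 60000 / 203 = 240000 / 203
= 1182.3 ms


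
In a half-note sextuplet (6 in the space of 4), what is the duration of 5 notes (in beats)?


Sextuplet: 6 notes occupy the space of 4 half notes
Space = 4 × 2 = 8 beats
Each sextuplet note = 8 / 6 = 4/3 beats
5 notes = 5 × 4/3 = 20/3
= 20/3 beats


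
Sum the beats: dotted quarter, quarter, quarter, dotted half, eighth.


Step by step:
Beat values:
  dotted quarter = 1.5 beats
  quarter = 1 beat
  quarter = 1 beat
  dotted half = 3 beats
  eighth = 0.5 beats
Sum = 1.5 + 1 + 1 + 3 + 0.5
= 7 beats


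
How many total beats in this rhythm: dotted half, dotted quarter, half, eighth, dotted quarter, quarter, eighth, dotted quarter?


Beat values:
  dotted half = 3 beats
  dotted quarter = 1.5 beats
  half = 2 beats
  eighth = 0.5 beats
  dotted quarter = 1.5 beats
  quarter = 1 beat
  eighth = 0.5 beats
  dotted quarter = 1.5 beats
Sum = 3 + 1.5 + 2 + 0.5 + 1.5 + 1 + 0.5 + 1.5
= 11.5 beats


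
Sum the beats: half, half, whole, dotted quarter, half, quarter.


Beat values:
  half = 2 beats
  half = 2 beats
  whole = 4 beats
  dotted quarter = 1.5 beats
  half = 2 beats
  quarter = 1 beat
Sum = 2 + 2 + 4 + 1.5 + 2 + 1
= 12.5 beats


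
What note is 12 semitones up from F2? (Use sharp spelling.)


Step by step:
F2: chromatic position 5 in octave 2 → absolute = 2×12 + 5 = 29
Transpose up 12: 29 + 12 = 41
41 = 3×12 + 5 → F in octave 3
Result = F3


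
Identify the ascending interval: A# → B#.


Letter names: A → B spans 2 letter names → a 2nd
Semitones: A# → B# = 2 half-steps
A 2nd of 2 semitones is a major 2nd
= major 2nd


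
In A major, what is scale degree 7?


Let's work it out.
Major scale pattern: W-W-H-W-W-W-H (2-2-1-2-2-2-1 semitones)
Starting from A:
  A + 2 semitones → B
  B + 2 semitones → C#
  C# + 1 semitone → D
  D + 2 semitones → E
  E + 2 semitones → F#
  F# + 2 semitones → G#
  G# + 1 semitone → A
Scale: A B C# D E F# G#
Degree 7 = G#


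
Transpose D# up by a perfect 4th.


Step by step:
perfect 4th: 4 letter names, 5 semitones
Letter: D + 3 → G
Pitch: D# + 5 semitones, spelled as a G → G#
= G#


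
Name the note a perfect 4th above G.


Let's work it out.
A 4th spans 4 letter names, so from G we land on C
A perfect 4th = 5 semitones above G
Spell C at that pitch: C
= C


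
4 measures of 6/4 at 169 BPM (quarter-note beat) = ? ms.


Step by step:
Quarter-note beat duration = 60000 / 169 ms
Beats per measure (6/4) = 6
One measure = 6 × 60000 / 169 = 360000 / 169 ms
4 measures = 4 × 360000 / 169 = 1440000 / 169
= 8520.7 ms


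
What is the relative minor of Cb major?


The relative minor shares the major's key signature and starts on its 6th degree
6th degree = a major 6th above the tonic; a major 6th above Cb is Ab
→ relative minor of Cb major is Ab minor
= Ab minor


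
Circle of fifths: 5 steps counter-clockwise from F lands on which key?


Each counter-clockwise step moves down a perfect 5th (= up a perfect 4th)
From F: F → Bb → Eb → Ab → Db → F#/Gb
= F#/Gb


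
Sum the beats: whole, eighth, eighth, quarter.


Beat values:
  whole = 4 beats
  eighth = 0.5 beats
  eighth = 0.5 beats
  quarter = 1 beat
Sum = 4 + 0.5 + 0.5 + 1
= 6 beats


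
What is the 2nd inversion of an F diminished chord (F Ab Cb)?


Step by step:
Root position: F Ab Cb
2nd inversion: move root and 3rd up an octave
Bass note: Cb
Notes (bottom to top) = Cb F Ab


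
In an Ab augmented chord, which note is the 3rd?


Step by step:
Augmented triad = root + major 3rd (4 semitones) + augmented 5th (8 semitones)
A triad on Ab stacks thirds, so the chord tones use letter names A-C-E
Root: Ab
Major 3rd above Ab: C
Augmented 5th above Ab: E
The 3rd = C


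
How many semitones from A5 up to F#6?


Absolute semitone position = octave×12 + chromatic position
A5: 5×12 + 9 = 69
F#6: 6×12 + 6 = 78
Difference = 78 - 69 = 9
= 9 semitones


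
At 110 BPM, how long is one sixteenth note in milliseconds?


Reasoning:
One quarter-note beat = 60000 / BPM = 60000 / 110 ms
Sixteenth note = 1/4 × quarter note
Duration = 1/4 × 60000 / 110 = 15000 / 110
= 136.4 ms


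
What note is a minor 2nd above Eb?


A 2nd spans 2 letter names, so from E we land on F
A minor 2nd = 1 semitone above Eb
Spell F at that pitch: Fb
= Fb


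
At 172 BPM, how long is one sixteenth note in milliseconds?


Solution.
One quarter-note beat = 60000 / BPM = 60000 / 172 ms
Sixteenth note = 1/4 × quarter note
Duration = 1/4 × 60000 / 172 = 15000 / 172
= 87.2 ms


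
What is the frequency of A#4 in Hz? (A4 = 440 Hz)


Step by step:
f = 440 × 2^(n/12) where n = semitones from A4
A#4: 1 semitones from A4
f = 440 × 2^(1/12)
f = 466.16 Hz


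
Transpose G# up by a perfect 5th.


Working:
perfect 5th: 5 letter names, 7 semitones
Letter: G + 4 → D
Pitch: G# + 7 semitones, spelled as a D → D#
= D#


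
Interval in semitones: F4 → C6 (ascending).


Absolute semitone position = octave×12 + chromatic position
F4: 4×12 + 5 = 53
C6: 6×12 + 0 = 72
Difference = 72 - 53 = 19
= 19 semitones


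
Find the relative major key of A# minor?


Let's work it out.
The relative major shares the key signature and is a minor 3rd above the minor tonic
A minor 3rd above A# is C#
→ relative major of A# minor is C# major
= C# major


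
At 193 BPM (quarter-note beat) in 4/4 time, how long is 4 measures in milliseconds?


Quarter-note beat duration = 60000 / 193 ms
Beats per measure (4/4) = 4
One measure = 4 × 60000 / 193 = 240000 / 193 ms
4 measures = 4 × 240000 / 193 = 960000 / 193
= 4974.1 ms


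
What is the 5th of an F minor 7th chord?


Step by step:
Minor 7th chord = root + minor 3rd + perfect 5th + minor 7th
Seventh chords stack in thirds, so the letter names are F-A-C-E
Root: F
Minor 3rd above F: Ab
Perfect 5th above F: C
Minor 7th above F: Eb
The 5th = C


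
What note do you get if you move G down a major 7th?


Let's work it out.
major 7th: 7 letter names, 11 semitones
Letter: G - 6 → A
Pitch: G - 11 semitones, spelled as an A → Ab
= Ab


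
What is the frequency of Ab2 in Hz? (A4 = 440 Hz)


Let's work it out.
f = 440 × 2^(n/12) where n = semitones from A4
Ab2: -25 semitones from A4
f = 440 × 2^(-25/12)
f = 103.83 Hz


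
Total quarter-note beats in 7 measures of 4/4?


Reasoning:
Time signature 4/4: the bottom number 4 means the quarter note gets one count
The top number 4 means 4 quarter-note beats per measure
Total = 4 × 7 measures
= 28 quarter-note beats


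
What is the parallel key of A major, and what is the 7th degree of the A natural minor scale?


Let's work it out.
Parallel keys share the same tonic but differ in mode
A major → parallel is A minor
A natural minor scale: A B C D E F G
= A minor; 7th degree = G


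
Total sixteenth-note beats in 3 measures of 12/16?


Let's work it out.
Time signature 12/16: the bottom number 16 means the sixteenth note gets one count
The top number 12 means 12 sixteenth-note beats per measure
Total = 12 × 3 measures
= 36 sixteenth-note beats


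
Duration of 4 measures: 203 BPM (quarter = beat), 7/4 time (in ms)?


Quarter-note beat duration = 60000 / 203 ms
Beats per measure (7/4) = 7
One measure = 7 × 60000 / 203 = 420000 / 203 ms
4 measures = 4 × 420000 / 203 = 1680000 / 203
= 8275.9 ms


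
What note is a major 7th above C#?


Reasoning:
A 7th spans 7 letter names, so from C we land on B
A major 7th = 11 semitones above C#
Spell B at that pitch: B#
= B#


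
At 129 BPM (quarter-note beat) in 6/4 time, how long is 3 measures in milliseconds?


Quarter-note beat duration = 60000 / 129 ms
Beats per measure (6/4) = 6
One measure = 6 × 60000 / 129 = 360000 / 129 ms
3 measures = 3 × 360000 / 129 = 1080000 / 129
= 8372.1 ms


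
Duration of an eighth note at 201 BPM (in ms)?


Step by step:
One quarter-note beat = 60000 / BPM = 60000 / 201 ms
Eighth note = 1/2 × quarter note
Duration = 1/2 × 60000 / 201 = 30000 / 201
= 149.3 ms


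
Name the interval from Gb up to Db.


Reasoning:
Letter names: G → D spans 5 letter names → a 5th
Semitones: Gb → Db = 7 half-steps
A 5th of 7 semitones is a perfect 5th
= perfect 5th


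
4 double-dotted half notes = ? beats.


Working:
Base half note = 2 beats
Dot 1 adds half the previous value: +1
Dot 2 adds half the previous value: +1/2
One double-dotted half = 2 + 1 + 1/2 = 7/2
4 of them = 4 × 7/2 = 14
= 14 beats


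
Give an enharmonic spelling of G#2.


Step by step:
Enharmonic notes sound the same pitch but are spelled with different letter names
G# and Ab name the same pitch class
= Ab2


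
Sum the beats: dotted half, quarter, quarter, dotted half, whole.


Working:
Beat values:
  dotted half = 3 beats
  quarter = 1 beat
  quarter = 1 beat
  dotted half = 3 beats
  whole = 4 beats
Sum = 3 + 1 + 1 + 3 + 4
= 12 beats


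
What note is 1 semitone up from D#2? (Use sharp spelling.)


Reasoning:
D#2: chromatic position 3 in octave 2 → absolute = 2×12 + 3 = 27
Transpose up 1: 27 + 1 = 28
28 = 2×12 + 4 → E in octave 2
Result = E2


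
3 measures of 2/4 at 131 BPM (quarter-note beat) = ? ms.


Quarter-note beat duration = 60000 / 131 ms
Beats per measure (2/4) = 2
One measure = 2 × 60000 / 131 = 120000 / 131 ms
3 measures = 3 × 120000 / 131 = 360000 / 131
= 2748.1 ms


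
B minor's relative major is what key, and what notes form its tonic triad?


Reasoning:
The relative major shares the key signature and is a minor 3rd above the minor tonic
A minor 3rd above B is D
→ relative major of B minor is D major
Tonic triad of D major = root + major 3rd + perfect 5th = D F# A
= D major; triad = D F# A


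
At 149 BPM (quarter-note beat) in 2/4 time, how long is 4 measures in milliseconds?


Reasoning:
Quarter-note beat duration = 60000 / 149 ms
Beats per measure (2/4) = 2
One measure = 2 × 60000 / 149 = 120000 / 149 ms
4 measures = 4 × 120000 / 149 = 480000 / 149
= 3221.5 ms


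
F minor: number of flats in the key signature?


Let's work it out.
Flat minor keys: A(0), D(1), G(2), C(3), F(4), Bb(5), Eb(6), Ab(7)
F minor has 4 flats
Order of flats: Bb Eb Ab Db Gb Cb Fb → first 4: Bb, Eb, Ab, Db
= 4 flats


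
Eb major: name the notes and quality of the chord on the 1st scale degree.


Solution.
Eb major scale: Eb F G Ab Bb C D
Diatonic triad on degree 1 stacks scale notes 1, 3, 5: Eb G Bb
Eb→G = 4 semitones; Eb→Bb = 7 semitones → major triad
= Eb G Bb (major)


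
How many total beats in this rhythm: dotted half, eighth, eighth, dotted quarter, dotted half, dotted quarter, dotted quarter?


Beat values:
  dotted half = 3 beats
  eighth = 0.5 beats
  eighth = 0.5 beats
  dotted quarter = 1.5 beats
  dotted half = 3 beats
  dotted quarter = 1.5 beats
  dotted quarter = 1.5 beats
Sum = 3 + 0.5 + 0.5 + 1.5 + 3 + 1.5 + 1.5
= 11.5 beats


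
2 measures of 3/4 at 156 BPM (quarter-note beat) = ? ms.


Let's work it out.
Quarter-note beat duration = 60000 / 156 ms
Beats per measure (3/4) = 3
One measure = 3 × 60000 / 156 = 180000 / 156 ms
2 measures = 2 × 180000 / 156 = 360000 / 156
= 2307.7 ms


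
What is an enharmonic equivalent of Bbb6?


Solution.
Enharmonic notes sound the same pitch but are spelled with different letter names
Bbb and A name the same pitch class
= A6


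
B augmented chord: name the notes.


Working:
Augmented triad = root + major 3rd (4 semitones) + augmented 5th (8 semitones)
A triad on B stacks thirds, so the chord tones use letter names B-D-F
Root: B
Major 3rd above B: D#
Augmented 5th above B: F##
Chord = B D# F##


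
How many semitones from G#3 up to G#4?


Working:
Absolute semitone position = octave×12 + chromatic position
G#3: 3×12 + 8 = 44
G#4: 4×12 + 8 = 56
Difference = 56 - 44 = 12
= 12 semitones


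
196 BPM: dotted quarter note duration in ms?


One quarter-note beat = 60000 / BPM = 60000 / 196 ms
Dotted quarter note = 3/2 × quarter note
Duration = 3/2 × 60000 / 196 = 90000 / 196
= 459.2 ms


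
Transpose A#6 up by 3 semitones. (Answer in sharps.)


Solution.
A#6: chromatic position 10 in octave 6 → absolute = 6×12 + 10 = 82
Transpose up 3: 82 + 3 = 85
85 = 7×12 + 1 → C# in octave 7
Result = C#7


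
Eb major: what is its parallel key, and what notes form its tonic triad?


Parallel keys share the same tonic but differ in mode
Eb major → parallel is Eb minor
Tonic triad of Eb minor = Eb Gb Bb
= Eb minor; triad = Eb Gb Bb


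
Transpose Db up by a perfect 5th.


Working:
perfect 5th: 5 letter names, 7 semitones
Letter: D + 4 → A
Pitch: Db + 7 semitones, spelled as an A → Ab
= Ab


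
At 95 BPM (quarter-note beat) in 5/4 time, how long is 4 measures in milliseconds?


Quarter-note beat duration = 60000 / 95 ms
Beats per measure (5/4) = 5
One measure = 5 × 60000 / 95 = 300000 / 95 ms
4 measures = 4 × 300000 / 95 = 1200000 / 95
= 12631.6 ms


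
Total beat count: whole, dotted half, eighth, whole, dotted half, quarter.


Reasoning:
Beat values:
  whole = 4 beats
  dotted half = 3 beats
  eighth = 0.5 beats
  whole = 4 beats
  dotted half = 3 beats
  quarter = 1 beat
Sum = 4 + 3 + 0.5 + 4 + 3 + 1
= 15.5 beats


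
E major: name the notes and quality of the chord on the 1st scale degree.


Step by step:
E major scale: E F# G# A B C# D#
Diatonic triad on degree 1 stacks scale notes 1, 3, 5: E G# B
E→G# = 4 semitones; E→B = 7 semitones → major triad
= E G# B (major)


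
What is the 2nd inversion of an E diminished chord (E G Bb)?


Reasoning:
Root position: E G Bb
2nd inversion: move root and 3rd up an octave
Bass note: Bb
Notes (bottom to top) = Bb E G


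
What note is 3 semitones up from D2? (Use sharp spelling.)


Working:
D2: chromatic position 2 in octave 2 → absolute = 2×12 + 2 = 26
Transpose up 3: 26 + 3 = 29
29 = 2×12 + 5 → F in octave 2
Result = F2


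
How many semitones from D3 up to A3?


Reasoning:
Absolute semitone position = octave×12 + chromatic position
D3: 3×12 + 2 = 38
A3: 3×12 + 9 = 45
Difference = 45 - 38 = 7
= 7 semitones


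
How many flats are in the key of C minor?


Let's work it out.
Flat minor keys: A(0), D(1), G(2), C(3), F(4), Bb(5), Eb(6), Ab(7)
C minor has 3 flats
Order of flats: Bb Eb Ab Db Gb Cb Fb → first 3: Bb, Eb, Ab
= 3 flats


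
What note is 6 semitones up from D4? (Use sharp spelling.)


Working:
D4: chromatic position 2 in octave 4 → absolute = 4×12 + 2 = 50
Transpose up 6: 50 + 6 = 56
56 = 4×12 + 8 → G# in octave 4
Result = G#4


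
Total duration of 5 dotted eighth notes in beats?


Step by step:
Base eighth note = 1/2 beats
Dot 1 adds half the previous value: +1/4
One dotted eighth = 1/2 + 1/4 = 3/4
5 of them = 5 × 3/4 = 15/4
= 15/4 beats


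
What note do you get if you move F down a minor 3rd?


minor 3rd: 3 letter names, 3 semitones
Letter: F - 2 → D
Pitch: F - 3 semitones, spelled as a D → D
= D


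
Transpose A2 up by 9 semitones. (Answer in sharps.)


Solution.
A2: chromatic position 9 in octave 2 → absolute = 2×12 + 9 = 33
Transpose up 9: 33 + 9 = 42
42 = 3×12 + 6 → F# in octave 3
Result = F#3


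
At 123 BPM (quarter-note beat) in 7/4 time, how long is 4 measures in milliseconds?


Step by step:
Quarter-note beat duration = 60000 / 123 ms
Beats per measure (7/4) = 7
One measure = 7 × 60000 / 123 = 420000 / 123 ms
4 measures = 4 × 420000 / 123 = 1680000 / 123
= 13658.5 ms


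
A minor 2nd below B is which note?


Let's work it out.
A 2nd spans 2 letter names, so from B we land on A
A minor 2nd = 1 semitone below B
Spell A at that pitch: A#
= A#


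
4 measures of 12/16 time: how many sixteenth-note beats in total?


Solution.
Time signature 12/16: the bottom number 16 means the sixteenth note gets one count
The top number 12 means 12 sixteenth-note beats per measure
Total = 12 × 4 measures
= 48 sixteenth-note beats


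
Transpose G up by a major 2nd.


Let's work it out.
major 2nd: 2 letter names, 2 semitones
Letter: G + 1 → A
Pitch: G + 2 semitones, spelled as an A → A
= A


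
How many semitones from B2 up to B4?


Let's work it out.
Absolute semitone position = octave×12 + chromatic position
B2: 2×12 + 11 = 35
B4: 4×12 + 11 = 59
Difference = 59 - 35 = 24
= 24 semitones


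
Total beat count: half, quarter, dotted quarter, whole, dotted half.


Beat values:
  half = 2 beats
  quarter = 1 beat
  dotted quarter = 1.5 beats
  whole = 4 beats
  dotted half = 3 beats
Sum = 2 + 1 + 1.5 + 4 + 3
= 11.5 beats


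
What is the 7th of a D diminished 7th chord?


Solution.
Diminished 7th chord = root + minor 3rd + diminished 5th + diminished 7th
Seventh chords stack in thirds, so the letter names are D-F-A-C
Root: D
Minor 3rd above D: F
Diminished 5th above D: Ab
Diminished 7th above D: Cb
The 7th = Cb


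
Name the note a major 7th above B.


Step by step:
A 7th spans 7 letter names, so from B we land on A
A major 7th = 11 semitones above B
Spell A at that pitch: A#
= A#


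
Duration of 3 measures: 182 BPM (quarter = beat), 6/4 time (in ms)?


Let's work it out.
Quarter-note beat duration = 60000 / 182 ms
Beats per measure (6/4) = 6
One measure = 6 × 60000 / 182 = 360000 / 182 ms
3 measures = 3 × 360000 / 182 = 1080000 / 182
= 5934.1 ms


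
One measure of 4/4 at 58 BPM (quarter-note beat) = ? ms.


Step by step:
Quarter-note beat duration = 60000 / 58 ms
Beats per measure (4/4) = 4
One measure = 4 × 60000 / 58 = 240000 / 58 ms
= 4137.9 ms


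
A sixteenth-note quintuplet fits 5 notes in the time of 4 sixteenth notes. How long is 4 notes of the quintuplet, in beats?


Let's work it out.
Quintuplet: 5 notes occupy the space of 4 sixteenth notes
Space = 4 × 1/4 = 1 beat
Each quintuplet note = 1 / 5 = 1/5 beats
4 notes = 4 × 1/5 = 4/5
= 4/5 beats


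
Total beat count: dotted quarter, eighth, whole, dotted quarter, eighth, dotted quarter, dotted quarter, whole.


Let's work it out.
Beat values:
  dotted quarter = 1.5 beats
  eighth = 0.5 beats
  whole = 4 beats
  dotted quarter = 1.5 beats
  eighth = 0.5 beats
  dotted quarter = 1.5 beats
  dotted quarter = 1.5 beats
  whole = 4 beats
Sum = 1.5 + 0.5 + 4 + 1.5 + 0.5 + 1.5 + 1.5 + 4
= 15 beats


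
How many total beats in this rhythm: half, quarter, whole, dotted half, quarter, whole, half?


Reasoning:
Beat values:
  half = 2 beats
  quarter = 1 beat
  whole = 4 beats
  dotted half = 3 beats
  quarter = 1 beat
  whole = 4 beats
  half = 2 beats
Sum = 2 + 1 + 4 + 3 + 1 + 4 + 2
= 17 beats


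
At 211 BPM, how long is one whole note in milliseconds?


Solution.
One quarter-note beat = 60000 / BPM = 60000 / 211 ms
Whole note = 4 × quarter note
Duration = 4 × 60000 / 211 = 240000 / 211
= 1137.4 ms


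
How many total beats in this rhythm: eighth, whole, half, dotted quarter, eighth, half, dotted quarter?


Solution.
Beat values:
  eighth = 0.5 beats
  whole = 4 beats
  half = 2 beats
  dotted quarter = 1.5 beats
  eighth = 0.5 beats
  half = 2 beats
  dotted quarter = 1.5 beats
Sum = 0.5 + 4 + 2 + 1.5 + 0.5 + 2 + 1.5
= 12 beats


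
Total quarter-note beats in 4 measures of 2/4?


Time signature 2/4: the bottom number 4 means the quarter note gets one count
The top number 2 means 2 quarter-note beats per measure
Total = 2 × 4 measures
= 8 quarter-note beats


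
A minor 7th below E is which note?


Let's work it out.
A 7th spans 7 letter names, so from E we land on F
A minor 7th = 10 semitones below E
Spell F at that pitch: F#
= F#


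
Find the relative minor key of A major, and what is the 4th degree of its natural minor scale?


Step by step:
The relative minor shares the major's key signature and starts on its 6th degree
6th degree = a major 6th above the tonic; a major 6th above A is F#
→ relative minor of A major is F# minor
F# natural minor scale: F# G# A B C# D E
= F# minor; 4th degree = B


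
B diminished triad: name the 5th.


Reasoning:
Diminished triad = root + minor 3rd (3 semitones) + diminished 5th (6 semitones)
A triad on B stacks thirds, so the chord tones use letter names B-D-F
Root: B
Minor 3rd above B: D
Diminished 5th above B: F
The 5th = F


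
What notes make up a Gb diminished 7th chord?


Reasoning:
Diminished 7th chord = root + minor 3rd + diminished 5th + diminished 7th
Seventh chords stack in thirds, so the letter names are G-B-D-F
Root: Gb
Minor 3rd above Gb: Bbb
Diminished 5th above Gb: Dbb
Diminished 7th above Gb: Fbb
Chord = Gb Bbb Dbb Fbb


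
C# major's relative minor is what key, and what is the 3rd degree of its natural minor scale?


The relative minor shares the major's key signature and starts on its 6th degree
6th degree = a major 6th above the tonic; a major 6th above C# is A#
→ relative minor of C# major is A# minor
A# natural minor scale: A# B# C# D# E# F# G#
= A# minor; 3rd degree = C#


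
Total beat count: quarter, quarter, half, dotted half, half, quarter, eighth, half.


Beat values:
  quarter = 1 beat
  quarter = 1 beat
  half = 2 beats
  dotted half = 3 beats
  half = 2 beats
  quarter = 1 beat
  eighth = 0.5 beats
  half = 2 beats
Sum = 1 + 1 + 2 + 3 + 2 + 1 + 0.5 + 2
= 12.5 beats


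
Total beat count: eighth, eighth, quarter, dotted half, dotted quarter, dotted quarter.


Beat values:
  eighth = 0.5 beats
  eighth = 0.5 beats
  quarter = 1 beat
  dotted half = 3 beats
  dotted quarter = 1.5 beats
  dotted quarter = 1.5 beats
Sum = 0.5 + 0.5 + 1 + 3 + 1.5 + 1.5
= 8 beats


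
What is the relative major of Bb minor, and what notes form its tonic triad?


Working:
The relative major shares the key signature and is a minor 3rd above the minor tonic
A minor 3rd above Bb is Db
→ relative major of Bb minor is Db major
Tonic triad of Db major = root + major 3rd + perfect 5th = Db F Ab
= Db major; triad = Db F Ab


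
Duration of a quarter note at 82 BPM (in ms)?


Let's work it out.
One quarter-note beat = 60000 / BPM = 60000 / 82 ms
Duration = 60000 / 82
= 731.7 ms


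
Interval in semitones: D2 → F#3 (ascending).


Let's work it out.
Absolute semitone position = octave×12 + chromatic position
D2: 2×12 + 2 = 26
F#3: 3×12 + 6 = 42
Difference = 42 - 26 = 16
= 16 semitones


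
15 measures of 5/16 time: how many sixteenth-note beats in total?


Working:
Time signature 5/16: the bottom number 16 means the sixteenth note gets one count
The top number 5 means 5 sixteenth-note beats per measure
Total = 5 × 15 measures
= 75 sixteenth-note beats


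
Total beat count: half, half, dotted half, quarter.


Let's work it out.
Beat values:
  half = 2 beats
  half = 2 beats
  dotted half = 3 beats
  quarter = 1 beat
Sum = 2 + 2 + 3 + 1
= 8 beats


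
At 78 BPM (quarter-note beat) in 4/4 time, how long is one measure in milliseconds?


Quarter-note beat duration = 60000 / 78 ms
Beats per measure (4/4) = 4
One measure = 4 × 60000 / 78 = 240000 / 78 ms
= 3076.9 ms


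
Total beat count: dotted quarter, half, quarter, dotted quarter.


Solution.
Beat values:
  dotted quarter = 1.5 beats
  half = 2 beats
  quarter = 1 beat
  dotted quarter = 1.5 beats
Sum = 1.5 + 2 + 1 + 1.5
= 6 beats


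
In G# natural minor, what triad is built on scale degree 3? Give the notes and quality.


Step by step:
G# natural minor scale: G# A# B C# D# E F#
Diatonic triad on degree 3 stacks scale notes 3, 5, 7: B D# F#
B→D# = 4 semitones; B→F# = 7 semitones → major triad
= B D# F# (major)


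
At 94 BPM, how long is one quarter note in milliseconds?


One quarter-note beat = 60000 / BPM = 60000 / 94 ms
Duration = 60000 / 94
= 638.3 ms


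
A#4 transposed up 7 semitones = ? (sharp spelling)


Working:
A#4: chromatic position 10 in octave 4 → absolute = 4×12 + 10 = 58
Transpose up 7: 58 + 7 = 65
65 = 5×12 + 5 → F in octave 5
Result = F5


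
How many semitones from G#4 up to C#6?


Absolute semitone position = octave×12 + chromatic position
G#4: 4×12 + 8 = 56
C#6: 6×12 + 1 = 73
Difference = 73 - 56 = 17
= 17 semitones


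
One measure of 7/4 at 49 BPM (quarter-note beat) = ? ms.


Quarter-note beat duration = 60000 / 49 ms
Beats per measure (7/4) = 7
One measure = 7 × 60000 / 49 = 420000 / 49 ms
= 8571.4 ms


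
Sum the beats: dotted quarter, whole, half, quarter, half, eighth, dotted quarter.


Solution.
Beat values:
  dotted quarter = 1.5 beats
  whole = 4 beats
  half = 2 beats
  quarter = 1 beat
  half = 2 beats
  eighth = 0.5 beats
  dotted quarter = 1.5 beats
Sum = 1.5 + 4 + 2 + 1 + 2 + 0.5 + 1.5
= 12.5 beats


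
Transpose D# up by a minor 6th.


minor 6th: 6 letter names, 8 semitones
Letter: D + 5 → B
Pitch: D# + 8 semitones, spelled as a B → B
= B


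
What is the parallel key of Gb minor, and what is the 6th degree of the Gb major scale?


Let's work it out.
Parallel keys share the same tonic but differ in mode
Gb minor → parallel is Gb major
Gb major scale: Gb Ab Bb Cb Db Eb F
= Gb major; 6th degree = Eb


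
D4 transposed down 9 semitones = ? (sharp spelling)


Reasoning:
D4: chromatic position 2 in octave 4 → absolute = 4×12 + 2 = 50
Transpose down 9: 50 - 9 = 41
41 = 3×12 + 5 → F in octave 3
Result = F3


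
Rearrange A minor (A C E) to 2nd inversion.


Let's work it out.
Root position: A C E
2nd inversion: move root and 3rd up an octave
Bass note: E
Notes (bottom to top) = E A C


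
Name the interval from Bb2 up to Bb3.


Solution.
Letter names: B → B spans 8 letter names → an octave
Semitones: Bb2 → Bb3 = 12 half-steps
An octave of 12 semitones is a perfect octave
= perfect octave


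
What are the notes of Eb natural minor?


Solution.
Natural minor scale pattern: W-H-W-W-H-W-W (2-1-2-2-1-2-2 semitones)
Starting from Eb:
  Eb + 2 semitones → F
  F + 1 semitone → Gb
  Gb + 2 semitones → Ab
  Ab + 2 semitones → Bb
  Bb + 1 semitone → Cb
  Cb + 2 semitones → Db
  Db + 2 semitones → Eb
Scale = Eb F Gb Ab Bb Cb Db


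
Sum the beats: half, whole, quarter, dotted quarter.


Reasoning:
Beat values:
  half = 2 beats
  whole = 4 beats
  quarter = 1 beat
  dotted quarter = 1.5 beats
Sum = 2 + 4 + 1 + 1.5
= 8.5 beats


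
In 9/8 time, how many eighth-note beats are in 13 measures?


Step by step:
Time signature 9/8: the bottom number 8 means the eighth note gets one count
The top number 9 means 9 eighth-note beats per measure
Total = 9 × 13 measures
= 117 eighth-note beats


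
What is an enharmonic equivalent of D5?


Step by step:
Enharmonic notes sound the same pitch but are spelled with different letter names
D and C## name the same pitch class
= C##5


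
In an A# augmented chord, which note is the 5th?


Step by step:
Augmented triad = root + major 3rd (4 semitones) + augmented 5th (8 semitones)
A triad on A# stacks thirds, so the chord tones use letter names A-C-E
Root: A#
Major 3rd above A#: C##
Augmented 5th above A#: E##
The 5th = E##


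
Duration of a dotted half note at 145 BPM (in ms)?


Solution.
One quarter-note beat = 60000 / BPM = 60000 / 145 ms
Dotted half note = 3 × quarter note
Duration = 3 × 60000 / 145 = 180000 / 145
= 1241.4 ms


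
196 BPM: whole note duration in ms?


Solution.
One quarter-note beat = 60000 / BPM = 60000 / 196 ms
Whole note = 4 × quarter note
Duration = 4 × 60000 / 196 = 240000 / 196
= 1224.5 ms


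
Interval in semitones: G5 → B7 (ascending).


Absolute semitone position = octave×12 + chromatic position
G5: 5×12 + 7 = 67
B7: 7×12 + 11 = 95
Difference = 95 - 67 = 28
= 28 semitones


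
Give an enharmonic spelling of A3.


Reasoning:
Enharmonic notes sound the same pitch but are spelled with different letter names
A and G## name the same pitch class
= G##3


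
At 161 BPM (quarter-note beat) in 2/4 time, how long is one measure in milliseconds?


Let's work it out.
Quarter-note beat duration = 60000 / 161 ms
Beats per measure (2/4) = 2
One measure = 2 × 60000 / 161 = 120000 / 161 ms
= 745.3 ms


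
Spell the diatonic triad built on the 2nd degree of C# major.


Reasoning:
C# major scale: C# D# E# F# G# A# B#
Diatonic triad on degree 2 stacks scale notes 2, 4, 6: D# F# A#
D#→F# = 3 semitones; D#→A# = 7 semitones → minor triad
= D# F# A# (minor)


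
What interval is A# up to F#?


Letter names: A → F spans 6 letter names → a 6th
Semitones: A# → F# = 8 half-steps
A 6th of 8 semitones is a minor 6th
= minor 6th


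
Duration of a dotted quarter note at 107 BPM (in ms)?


Solution.
One quarter-note beat = 60000 / BPM = 60000 / 107 ms
Dotted quarter note = 3/2 × quarter note
Duration = 3/2 × 60000 / 107 = 90000 / 107
= 841.1 ms


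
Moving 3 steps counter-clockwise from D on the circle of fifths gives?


Working:
Each counter-clockwise step moves down a perfect 5th (= up a perfect 4th)
From D: D → G → C → F
= F


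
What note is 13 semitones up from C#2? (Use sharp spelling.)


C#2: chromatic position 1 in octave 2 → absolute = 2×12 + 1 = 25
Transpose up 13: 25 + 13 = 38
38 = 3×12 + 2 → D in octave 3
Result = D3


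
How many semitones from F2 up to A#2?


Let's work it out.
Absolute semitone position = octave×12 + chromatic position
F2: 2×12 + 5 = 29
A#2: 2×12 + 10 = 34
Difference = 34 - 29 = 5
= 5 semitones


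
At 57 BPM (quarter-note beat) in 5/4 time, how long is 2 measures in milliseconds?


Reasoning:
Quarter-note beat duration = 60000 / 57 ms
Beats per measure (5/4) = 5
One measure = 5 × 60000 / 57 = 300000 / 57 ms
2 measures = 2 × 300000 / 57 = 600000 / 57
= 10526.3 ms


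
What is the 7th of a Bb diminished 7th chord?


Diminished 7th chord = root + minor 3rd + diminished 5th + diminished 7th
Seventh chords stack in thirds, so the letter names are B-D-F-A
Root: Bb
Minor 3rd above Bb: Db
Diminished 5th above Bb: Fb
Diminished 7th above Bb: Abb
The 7th = Abb


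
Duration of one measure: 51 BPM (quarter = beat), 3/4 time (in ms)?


Quarter-note beat duration = 60000 / 51 ms
Beats per measure (3/4) = 3
One measure = 3 × 60000 / 51 = 180000 / 51 ms
= 3529.4 ms


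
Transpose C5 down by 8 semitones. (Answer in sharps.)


Solution.
C5: chromatic position 0 in octave 5 → absolute = 5×12 + 0 = 60
Transpose down 8: 60 - 8 = 52
52 = 4×12 + 4 → E in octave 4
Result = E4


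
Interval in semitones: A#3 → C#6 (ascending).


Reasoning:
Absolute semitone position = octave×12 + chromatic position
A#3: 3×12 + 10 = 46
C#6: 6×12 + 1 = 73
Difference = 73 - 46 = 27
= 27 semitones


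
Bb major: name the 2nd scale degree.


Major scale pattern: W-W-H-W-W-W-H (2-2-1-2-2-2-1 semitones)
Starting from Bb:
  Bb + 2 semitones → C
  C + 2 semitones → D
  D + 1 semitone → Eb
  Eb + 2 semitones → F
  F + 2 semitones → G
  G + 2 semitones → A
  A + 1 semitone → Bb
Scale: Bb C D Eb F G A
Degree 2 = C


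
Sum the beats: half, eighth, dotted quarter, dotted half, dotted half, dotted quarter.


Let's work it out.
Beat values:
  half = 2 beats
  eighth = 0.5 beats
  dotted quarter = 1.5 beats
  dotted half = 3 beats
  dotted half = 3 beats
  dotted quarter = 1.5 beats
Sum = 2 + 0.5 + 1.5 + 3 + 3 + 1.5
= 11.5 beats


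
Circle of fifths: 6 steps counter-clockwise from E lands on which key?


Each counter-clockwise step moves down a perfect 5th (= up a perfect 4th)
From E: E → A → D → G → C → F → Bb
= Bb


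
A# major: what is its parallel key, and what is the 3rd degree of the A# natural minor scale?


Working:
Parallel keys share the same tonic but differ in mode
A# major → parallel is A# minor
A# natural minor scale: A# B# C# D# E# F# G#
= A# minor; 3rd degree = C#


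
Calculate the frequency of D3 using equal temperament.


Step by step:
f = 440 × 2^(n/12) where n = semitones from A4
D3: -19 semitones from A4
f = 440 × 2^(-19/12)
f = 146.83 Hz


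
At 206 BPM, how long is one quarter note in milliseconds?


Reasoning:
One quarter-note beat = 60000 / BPM = 60000 / 206 ms
Duration = 60000 / 206
= 291.3 ms


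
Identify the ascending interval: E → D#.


Reasoning:
Letter names: E → D spans 7 letter names → a 7th
Semitones: E → D# = 11 half-steps
A 7th of 11 semitones is a major 7th
= major 7th


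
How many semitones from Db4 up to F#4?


Working:
Absolute semitone position = octave×12 + chromatic position
Db4: 4×12 + 1 = 49
F#4: 4×12 + 6 = 54
Difference = 54 - 49 = 5
= 5 semitones


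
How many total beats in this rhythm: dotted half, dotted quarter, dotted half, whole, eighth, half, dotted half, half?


Working:
Beat values:
  dotted half = 3 beats
  dotted quarter = 1.5 beats
  dotted half = 3 beats
  whole = 4 beats
  eighth = 0.5 beats
  half = 2 beats
  dotted half = 3 beats
  half = 2 beats
Sum = 3 + 1.5 + 3 + 4 + 0.5 + 2 + 3 + 2
= 19 beats
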